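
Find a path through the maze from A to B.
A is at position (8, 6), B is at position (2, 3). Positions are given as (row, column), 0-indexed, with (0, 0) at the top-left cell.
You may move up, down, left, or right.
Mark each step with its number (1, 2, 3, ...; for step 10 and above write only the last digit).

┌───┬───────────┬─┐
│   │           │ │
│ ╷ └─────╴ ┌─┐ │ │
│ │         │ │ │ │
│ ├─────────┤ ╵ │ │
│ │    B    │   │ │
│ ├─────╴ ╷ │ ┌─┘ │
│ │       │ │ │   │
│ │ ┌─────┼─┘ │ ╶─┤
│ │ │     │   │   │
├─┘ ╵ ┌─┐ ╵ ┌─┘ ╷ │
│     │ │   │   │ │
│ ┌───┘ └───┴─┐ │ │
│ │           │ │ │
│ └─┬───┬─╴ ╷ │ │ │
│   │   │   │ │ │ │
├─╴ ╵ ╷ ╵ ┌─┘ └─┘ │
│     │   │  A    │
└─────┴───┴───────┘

Finding the shortest path from (8, 6) to (2, 3):
Path length: 23 steps
Directions: up → up → left → down → left → down → left → up → left → down → left → up → left → up → up → right → up → up → right → right → right → up → left

Solution:

┌───┬───────────┬─┐
│   │           │ │
│ ╷ └─────╴ ┌─┐ │ │
│ │         │ │ │ │
│ ├─────────┤ ╵ │ │
│ │    B 2  │   │ │
│ ├─────╴ ╷ │ ┌─┘ │
│ │8 9 0 1│ │ │   │
│ │ ┌─────┼─┘ │ ╶─┤
│ │7│     │   │   │
├─┘ ╵ ┌─┐ ╵ ┌─┘ ╷ │
│5 6  │ │   │   │ │
│ ┌───┘ └───┴─┐ │ │
│4│        3 2│ │ │
│ └─┬───┬─╴ ╷ │ │ │
│3 2│9 8│5 4│1│ │ │
├─╴ ╵ ╷ ╵ ┌─┘ └─┘ │
│  1 0│7 6│  A    │
└─────┴───┴───────┘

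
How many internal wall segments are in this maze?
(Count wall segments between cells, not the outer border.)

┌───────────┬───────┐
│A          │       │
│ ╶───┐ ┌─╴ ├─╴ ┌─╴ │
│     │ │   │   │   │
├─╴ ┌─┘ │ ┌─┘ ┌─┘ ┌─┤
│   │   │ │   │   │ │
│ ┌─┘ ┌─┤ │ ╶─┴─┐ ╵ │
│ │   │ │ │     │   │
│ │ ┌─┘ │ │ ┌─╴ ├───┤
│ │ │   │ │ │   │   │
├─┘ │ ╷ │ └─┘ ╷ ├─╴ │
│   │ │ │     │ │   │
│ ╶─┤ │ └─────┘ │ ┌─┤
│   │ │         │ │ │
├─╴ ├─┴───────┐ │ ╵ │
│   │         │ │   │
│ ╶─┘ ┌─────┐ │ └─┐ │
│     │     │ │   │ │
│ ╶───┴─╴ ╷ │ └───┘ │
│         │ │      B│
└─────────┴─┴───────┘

Counting internal wall segments:
Total internal walls: 81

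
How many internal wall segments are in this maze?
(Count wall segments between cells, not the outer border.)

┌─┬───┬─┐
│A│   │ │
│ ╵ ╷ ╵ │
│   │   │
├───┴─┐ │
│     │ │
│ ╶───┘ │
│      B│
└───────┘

Counting internal wall segments:
Total internal walls: 9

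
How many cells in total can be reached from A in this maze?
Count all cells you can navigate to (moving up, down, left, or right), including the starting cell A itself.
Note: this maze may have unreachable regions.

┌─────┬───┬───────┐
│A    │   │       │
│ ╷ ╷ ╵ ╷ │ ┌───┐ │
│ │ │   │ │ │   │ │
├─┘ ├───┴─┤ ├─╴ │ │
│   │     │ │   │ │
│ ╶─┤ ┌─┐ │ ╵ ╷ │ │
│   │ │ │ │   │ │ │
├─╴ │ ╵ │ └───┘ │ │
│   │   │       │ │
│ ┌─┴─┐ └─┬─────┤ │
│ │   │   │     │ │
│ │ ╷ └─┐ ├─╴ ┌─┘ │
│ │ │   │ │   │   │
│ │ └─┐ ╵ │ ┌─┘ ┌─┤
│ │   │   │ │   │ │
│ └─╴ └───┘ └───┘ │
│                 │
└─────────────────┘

Using BFS/flood-fill to find all reachable cells from A:
Maze size: 9 × 9 = 81 total cells
All cells are reachable — the maze is fully connected.
Reachable cells: 81

Reachable region (· marks reachable cells):

┌─────┬───┬───────┐
│A · ·│· ·│· · · ·│
│ ╷ ╷ ╵ ╷ │ ┌───┐ │
│·│·│· ·│·│·│· ·│·│
├─┘ ├───┴─┤ ├─╴ │ │
│· ·│· · ·│·│· ·│·│
│ ╶─┤ ┌─┐ │ ╵ ╷ │ │
│· ·│·│·│·│· ·│·│·│
├─╴ │ ╵ │ └───┘ │ │
│· ·│· ·│· · · ·│·│
│ ┌─┴─┐ └─┬─────┤ │
│·│· ·│· ·│· · ·│·│
│ │ ╷ └─┐ ├─╴ ┌─┘ │
│·│·│· ·│·│· ·│· ·│
│ │ └─┐ ╵ │ ┌─┘ ┌─┤
│·│· ·│· ·│·│· ·│·│
│ └─╴ └───┘ └───┘ │
│· · · · · · · · ·│
└─────────────────┘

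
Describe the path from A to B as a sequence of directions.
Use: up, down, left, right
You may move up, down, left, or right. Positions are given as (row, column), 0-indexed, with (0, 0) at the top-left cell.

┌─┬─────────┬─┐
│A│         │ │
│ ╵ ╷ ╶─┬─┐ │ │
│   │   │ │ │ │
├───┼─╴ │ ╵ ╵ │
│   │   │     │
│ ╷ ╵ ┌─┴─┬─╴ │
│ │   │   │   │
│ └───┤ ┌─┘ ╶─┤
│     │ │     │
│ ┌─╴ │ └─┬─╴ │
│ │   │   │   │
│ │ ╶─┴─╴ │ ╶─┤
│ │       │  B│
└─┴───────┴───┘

Finding the path and converting it to directions:
Path through cells: (0,0) → (1,0) → (1,1) → (0,1) → (0,2) → (0,3) → (0,4) → (0,5) → (1,5) → (2,5) → (2,6) → (3,6) → (3,5) → (4,5) → (4,6) → (5,6) → (5,5) → (6,5) → (6,6)
Directions: down, right, up, right, right, right, right, down, down, right, down, left, down, right, down, left, down, right

Solution:

┌─┬─────────┬─┐
│A│↱ → → → ↓│ │
│ ╵ ╷ ╶─┬─┐ │ │
│↳ ↑│   │ │↓│ │
├───┼─╴ │ ╵ ╵ │
│   │   │  ↳ ↓│
│ ╷ ╵ ┌─┴─┬─╴ │
│ │   │   │↓ ↲│
│ └───┤ ┌─┘ ╶─┤
│     │ │  ↳ ↓│
│ ┌─╴ │ └─┬─╴ │
│ │   │   │↓ ↲│
│ │ ╶─┴─╴ │ ╶─┤
│ │       │↳ B│
└─┴───────┴───┘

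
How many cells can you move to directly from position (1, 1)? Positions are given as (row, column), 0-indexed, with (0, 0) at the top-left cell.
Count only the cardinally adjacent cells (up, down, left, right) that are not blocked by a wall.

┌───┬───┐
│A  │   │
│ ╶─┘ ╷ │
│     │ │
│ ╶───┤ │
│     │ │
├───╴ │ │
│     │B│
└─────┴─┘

Checking passable neighbors of (1, 1):
Neighbors: (1, 0), (1, 2)
Count: 2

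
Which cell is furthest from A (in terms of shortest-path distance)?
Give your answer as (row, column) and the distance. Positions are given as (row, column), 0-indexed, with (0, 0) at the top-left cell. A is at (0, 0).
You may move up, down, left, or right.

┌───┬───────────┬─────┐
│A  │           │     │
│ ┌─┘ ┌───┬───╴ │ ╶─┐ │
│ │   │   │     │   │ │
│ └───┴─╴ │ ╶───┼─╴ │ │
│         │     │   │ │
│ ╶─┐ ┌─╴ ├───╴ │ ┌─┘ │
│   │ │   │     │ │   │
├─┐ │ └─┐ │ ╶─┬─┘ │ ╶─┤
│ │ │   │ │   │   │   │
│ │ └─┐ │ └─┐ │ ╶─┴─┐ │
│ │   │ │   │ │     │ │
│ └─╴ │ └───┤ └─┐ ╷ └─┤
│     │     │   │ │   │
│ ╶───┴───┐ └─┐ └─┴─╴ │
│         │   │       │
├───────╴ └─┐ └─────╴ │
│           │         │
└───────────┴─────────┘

Computing BFS distances from A to all cells:
Furthest cell: (1, 1)
Distance: 44 steps

Path from A to the furthest cell:

┌───┬───────────┬─────┐
│A  │↓ ← ← ← ← ↰│     │
│ ┌─┘ ┌───┬───╴ │ ╶─┐ │
│↓│B ↲│   │↱ → ↑│   │ │
│ └───┴─╴ │ ╶───┼─╴ │ │
│↳ → ↓    │↑ ← ↰│   │ │
│ ╶─┐ ┌─╴ ├───╴ │ ┌─┘ │
│   │↓│   │↱ → ↑│ │   │
├─┐ │ └─┐ │ ╶─┬─┘ │ ╶─┤
│ │ │↳ ↓│ │↑ ↰│   │   │
│ │ └─┐ │ └─┐ │ ╶─┴─┐ │
│ │   │↓│   │↑│     │ │
│ └─╴ │ └───┤ └─┐ ╷ └─┤
│     │↳ → ↓│↑ ↰│ │   │
│ ╶───┴───┐ └─┐ └─┴─╴ │
│         │↳ ↓│↑ ← ← ↰│
├───────╴ └─┐ └─────╴ │
│           │↳ → → → ↑│
└───────────┴─────────┘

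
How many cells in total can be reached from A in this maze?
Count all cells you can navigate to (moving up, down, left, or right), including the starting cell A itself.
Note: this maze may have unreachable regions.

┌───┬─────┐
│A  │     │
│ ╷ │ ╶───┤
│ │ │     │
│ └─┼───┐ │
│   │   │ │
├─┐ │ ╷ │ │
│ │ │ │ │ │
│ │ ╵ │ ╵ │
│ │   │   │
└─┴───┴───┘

Using BFS/flood-fill to find all reachable cells from A:
Maze size: 5 × 5 = 25 total cells
2 cell(s) are walled off and cannot be reached from A.
Reachable cells: 23

Reachable region (· marks reachable cells):

┌───┬─────┐
│A ·│· · ·│
│ ╷ │ ╶───┤
│·│·│· · ·│
│ └─┼───┐ │
│· ·│· ·│·│
├─┐ │ ╷ │ │
│ │·│·│·│·│
│ │ ╵ │ ╵ │
│ │· ·│· ·│
└─┴───┴───┘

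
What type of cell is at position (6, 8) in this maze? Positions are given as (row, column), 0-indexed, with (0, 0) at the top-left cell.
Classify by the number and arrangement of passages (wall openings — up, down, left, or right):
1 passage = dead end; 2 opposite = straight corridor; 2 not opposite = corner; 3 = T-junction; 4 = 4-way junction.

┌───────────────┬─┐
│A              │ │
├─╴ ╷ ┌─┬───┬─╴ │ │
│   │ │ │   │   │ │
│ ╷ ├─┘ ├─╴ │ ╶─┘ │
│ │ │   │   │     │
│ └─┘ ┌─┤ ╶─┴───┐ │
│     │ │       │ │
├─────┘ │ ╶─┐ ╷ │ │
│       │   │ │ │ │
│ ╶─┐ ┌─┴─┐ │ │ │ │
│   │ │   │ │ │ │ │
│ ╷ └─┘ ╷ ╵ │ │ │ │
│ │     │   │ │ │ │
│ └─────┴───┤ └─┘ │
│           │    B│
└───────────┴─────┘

Checking cell at (6, 8):
Number of passages: 2
Cell type: straight corridor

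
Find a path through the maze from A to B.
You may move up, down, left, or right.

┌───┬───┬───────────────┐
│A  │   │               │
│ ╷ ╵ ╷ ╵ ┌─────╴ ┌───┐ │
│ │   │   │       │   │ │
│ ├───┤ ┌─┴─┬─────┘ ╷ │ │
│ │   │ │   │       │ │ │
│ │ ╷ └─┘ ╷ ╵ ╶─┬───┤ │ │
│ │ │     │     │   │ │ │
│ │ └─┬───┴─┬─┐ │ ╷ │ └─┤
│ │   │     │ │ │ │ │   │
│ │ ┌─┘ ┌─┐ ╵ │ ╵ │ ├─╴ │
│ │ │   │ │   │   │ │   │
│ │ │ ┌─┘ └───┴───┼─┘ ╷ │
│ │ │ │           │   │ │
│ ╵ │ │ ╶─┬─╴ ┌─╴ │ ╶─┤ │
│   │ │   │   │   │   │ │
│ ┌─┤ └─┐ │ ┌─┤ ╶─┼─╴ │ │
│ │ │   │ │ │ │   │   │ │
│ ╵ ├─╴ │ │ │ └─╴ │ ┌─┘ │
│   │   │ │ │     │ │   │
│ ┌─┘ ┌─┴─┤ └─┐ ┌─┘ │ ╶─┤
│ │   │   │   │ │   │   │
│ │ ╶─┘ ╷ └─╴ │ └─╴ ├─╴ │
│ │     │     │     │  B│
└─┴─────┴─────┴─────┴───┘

Finding the shortest path through the maze:
Path length: 40 steps
Directions: down → down → down → down → down → down → down → right → up → up → up → up → up → right → down → right → right → up → right → down → right → up → right → right → right → up → right → down → down → down → right → down → down → down → down → down → left → down → right → down

Solution:

┌───┬───┬───────────────┐
│A  │   │               │
│ ╷ ╵ ╷ ╵ ┌─────╴ ┌───┐ │
│↓│   │   │       │↱ ↓│ │
│ ├───┤ ┌─┴─┬─────┘ ╷ │ │
│↓│↱ ↓│ │↱ ↓│↱ → → ↑│↓│ │
│ │ ╷ └─┘ ╷ ╵ ╶─┬───┤ │ │
│↓│↑│↳ → ↑│↳ ↑  │   │↓│ │
│ │ └─┬───┴─┬─┐ │ ╷ │ └─┤
│↓│↑  │     │ │ │ │ │↳ ↓│
│ │ ┌─┘ ┌─┐ ╵ │ ╵ │ ├─╴ │
│↓│↑│   │ │   │   │ │  ↓│
│ │ │ ┌─┘ └───┴───┼─┘ ╷ │
│↓│↑│ │           │   │↓│
│ ╵ │ │ ╶─┬─╴ ┌─╴ │ ╶─┤ │
│↳ ↑│ │   │   │   │   │↓│
│ ┌─┤ └─┐ │ ┌─┤ ╶─┼─╴ │ │
│ │ │   │ │ │ │   │   │↓│
│ ╵ ├─╴ │ │ │ └─╴ │ ┌─┘ │
│   │   │ │ │     │ │↓ ↲│
│ ┌─┘ ┌─┴─┤ └─┐ ┌─┘ │ ╶─┤
│ │   │   │   │ │   │↳ ↓│
│ │ ╶─┘ ╷ └─╴ │ └─╴ ├─╴ │
│ │     │     │     │  B│
└─┴─────┴─────┴─────┴───┘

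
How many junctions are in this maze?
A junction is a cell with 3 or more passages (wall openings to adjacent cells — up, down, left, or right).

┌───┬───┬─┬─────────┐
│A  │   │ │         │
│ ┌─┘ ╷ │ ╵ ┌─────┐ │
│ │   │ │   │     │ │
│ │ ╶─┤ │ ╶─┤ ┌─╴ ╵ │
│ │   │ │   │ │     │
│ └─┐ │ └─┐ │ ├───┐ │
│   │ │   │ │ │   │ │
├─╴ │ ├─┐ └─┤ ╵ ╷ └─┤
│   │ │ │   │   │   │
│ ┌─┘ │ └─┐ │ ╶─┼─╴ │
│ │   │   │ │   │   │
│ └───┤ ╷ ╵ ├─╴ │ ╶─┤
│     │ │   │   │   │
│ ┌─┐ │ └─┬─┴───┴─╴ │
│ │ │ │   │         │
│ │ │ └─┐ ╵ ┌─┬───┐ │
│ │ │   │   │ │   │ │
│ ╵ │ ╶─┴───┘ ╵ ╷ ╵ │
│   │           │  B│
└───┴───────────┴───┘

Checking each cell for number of passages:

Junctions found (3+ passages):
  (1, 4): 3 passages
  (2, 8): 3 passages
  (2, 9): 3 passages
  (4, 6): 3 passages
  (5, 3): 3 passages
  (6, 0): 3 passages
  (7, 9): 3 passages
  (8, 2): 3 passages
  (9, 6): 3 passages
Total junctions: 9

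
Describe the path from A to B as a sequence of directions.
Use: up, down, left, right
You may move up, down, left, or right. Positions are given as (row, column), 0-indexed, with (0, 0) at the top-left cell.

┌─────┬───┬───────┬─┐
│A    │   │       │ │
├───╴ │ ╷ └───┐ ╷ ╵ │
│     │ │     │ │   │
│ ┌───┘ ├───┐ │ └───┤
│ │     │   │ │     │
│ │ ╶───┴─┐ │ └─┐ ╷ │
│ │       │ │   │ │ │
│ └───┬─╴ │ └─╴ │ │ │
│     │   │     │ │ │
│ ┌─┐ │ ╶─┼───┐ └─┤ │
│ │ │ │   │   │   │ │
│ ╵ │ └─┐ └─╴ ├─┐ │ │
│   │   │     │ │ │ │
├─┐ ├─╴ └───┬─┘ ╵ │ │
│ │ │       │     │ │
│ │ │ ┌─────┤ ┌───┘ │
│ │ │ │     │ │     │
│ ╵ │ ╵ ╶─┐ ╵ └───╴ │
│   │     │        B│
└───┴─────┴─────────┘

Finding the path and converting it to directions:
Path through cells: (0,0) → (0,1) → (0,2) → (1,2) → (1,1) → (1,0) → (2,0) → (3,0) → (4,0) → (4,1) → (4,2) → (5,2) → (6,2) → (6,3) → (7,3) → (7,2) → (8,2) → (9,2) → (9,3) → (8,3) → (8,4) → (8,5) → (9,5) → (9,6) → (9,7) → (9,8) → (9,9)
Directions: right, right, down, left, left, down, down, down, right, right, down, down, right, down, left, down, down, right, up, right, right, down, right, right, right, right

Solution:

┌─────┬───┬───────┬─┐
│A → ↓│   │       │ │
├───╴ │ ╷ └───┐ ╷ ╵ │
│↓ ← ↲│ │     │ │   │
│ ┌───┘ ├───┐ │ └───┤
│↓│     │   │ │     │
│ │ ╶───┴─┐ │ └─┐ ╷ │
│↓│       │ │   │ │ │
│ └───┬─╴ │ └─╴ │ │ │
│↳ → ↓│   │     │ │ │
│ ┌─┐ │ ╶─┼───┐ └─┤ │
│ │ │↓│   │   │   │ │
│ ╵ │ └─┐ └─╴ ├─┐ │ │
│   │↳ ↓│     │ │ │ │
├─┐ ├─╴ └───┬─┘ ╵ │ │
│ │ │↓ ↲    │     │ │
│ │ │ ┌─────┤ ┌───┘ │
│ │ │↓│↱ → ↓│ │     │
│ ╵ │ ╵ ╶─┐ ╵ └───╴ │
│   │↳ ↑  │↳ → → → B│
└───┴─────┴─────────┘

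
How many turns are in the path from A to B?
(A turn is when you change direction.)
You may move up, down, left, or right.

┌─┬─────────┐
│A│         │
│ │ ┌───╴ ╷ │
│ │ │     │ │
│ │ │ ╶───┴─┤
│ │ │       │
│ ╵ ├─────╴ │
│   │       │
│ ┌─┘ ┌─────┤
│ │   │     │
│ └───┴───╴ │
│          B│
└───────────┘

Directions: down, down, down, down, down, right, right, right, right, right
Number of turns: 1

Solution:

┌─┬─────────┐
│A│         │
│ │ ┌───╴ ╷ │
│↓│ │     │ │
│ │ │ ╶───┴─┤
│↓│ │       │
│ ╵ ├─────╴ │
│↓  │       │
│ ┌─┘ ┌─────┤
│↓│   │     │
│ └───┴───╴ │
│↳ → → → → B│
└───────────┘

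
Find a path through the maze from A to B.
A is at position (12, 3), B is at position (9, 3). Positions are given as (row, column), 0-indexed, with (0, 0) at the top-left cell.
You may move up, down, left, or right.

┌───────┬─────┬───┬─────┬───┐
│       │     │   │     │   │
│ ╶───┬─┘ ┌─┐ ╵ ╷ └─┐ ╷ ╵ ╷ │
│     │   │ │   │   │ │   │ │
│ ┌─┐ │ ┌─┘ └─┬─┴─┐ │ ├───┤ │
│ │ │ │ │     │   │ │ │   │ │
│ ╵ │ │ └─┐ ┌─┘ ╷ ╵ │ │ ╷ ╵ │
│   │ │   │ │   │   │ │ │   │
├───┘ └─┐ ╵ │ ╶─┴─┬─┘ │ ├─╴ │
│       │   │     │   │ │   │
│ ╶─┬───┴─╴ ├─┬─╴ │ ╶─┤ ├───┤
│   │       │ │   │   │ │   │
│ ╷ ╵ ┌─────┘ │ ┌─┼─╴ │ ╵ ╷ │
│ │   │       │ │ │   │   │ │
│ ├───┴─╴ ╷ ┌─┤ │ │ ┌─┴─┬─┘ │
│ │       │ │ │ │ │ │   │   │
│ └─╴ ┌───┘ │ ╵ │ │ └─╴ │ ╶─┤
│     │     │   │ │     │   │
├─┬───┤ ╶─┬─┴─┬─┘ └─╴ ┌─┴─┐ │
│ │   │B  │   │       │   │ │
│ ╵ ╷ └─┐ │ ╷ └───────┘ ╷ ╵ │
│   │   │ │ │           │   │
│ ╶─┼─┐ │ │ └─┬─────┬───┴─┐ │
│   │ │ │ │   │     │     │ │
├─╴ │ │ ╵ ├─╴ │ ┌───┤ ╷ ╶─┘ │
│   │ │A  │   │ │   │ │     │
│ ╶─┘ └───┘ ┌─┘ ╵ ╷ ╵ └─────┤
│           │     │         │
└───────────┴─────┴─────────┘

Finding the shortest path from (12, 3) to (9, 3):
Path length: 5 steps
Directions: right → up → up → up → left

Solution:

┌───────┬─────┬───┬─────┬───┐
│       │     │   │     │   │
│ ╶───┬─┘ ┌─┐ ╵ ╷ └─┐ ╷ ╵ ╷ │
│     │   │ │   │   │ │   │ │
│ ┌─┐ │ ┌─┘ └─┬─┴─┐ │ ├───┤ │
│ │ │ │ │     │   │ │ │   │ │
│ ╵ │ │ └─┐ ┌─┘ ╷ ╵ │ │ ╷ ╵ │
│   │ │   │ │   │   │ │ │   │
├───┘ └─┐ ╵ │ ╶─┴─┬─┘ │ ├─╴ │
│       │   │     │   │ │   │
│ ╶─┬───┴─╴ ├─┬─╴ │ ╶─┤ ├───┤
│   │       │ │   │   │ │   │
│ ╷ ╵ ┌─────┘ │ ┌─┼─╴ │ ╵ ╷ │
│ │   │       │ │ │   │   │ │
│ ├───┴─╴ ╷ ┌─┤ │ │ ┌─┴─┬─┘ │
│ │       │ │ │ │ │ │   │   │
│ └─╴ ┌───┘ │ ╵ │ │ └─╴ │ ╶─┤
│     │     │   │ │     │   │
├─┬───┤ ╶─┬─┴─┬─┘ └─╴ ┌─┴─┐ │
│ │   │B ↰│   │       │   │ │
│ ╵ ╷ └─┐ │ ╷ └───────┘ ╷ ╵ │
│   │   │↑│ │           │   │
│ ╶─┼─┐ │ │ └─┬─────┬───┴─┐ │
│   │ │ │↑│   │     │     │ │
├─╴ │ │ ╵ ├─╴ │ ┌───┤ ╷ ╶─┘ │
│   │ │A ↑│   │ │   │ │     │
│ ╶─┘ └───┘ ┌─┘ ╵ ╷ ╵ └─────┤
│           │     │         │
└───────────┴─────┴─────────┘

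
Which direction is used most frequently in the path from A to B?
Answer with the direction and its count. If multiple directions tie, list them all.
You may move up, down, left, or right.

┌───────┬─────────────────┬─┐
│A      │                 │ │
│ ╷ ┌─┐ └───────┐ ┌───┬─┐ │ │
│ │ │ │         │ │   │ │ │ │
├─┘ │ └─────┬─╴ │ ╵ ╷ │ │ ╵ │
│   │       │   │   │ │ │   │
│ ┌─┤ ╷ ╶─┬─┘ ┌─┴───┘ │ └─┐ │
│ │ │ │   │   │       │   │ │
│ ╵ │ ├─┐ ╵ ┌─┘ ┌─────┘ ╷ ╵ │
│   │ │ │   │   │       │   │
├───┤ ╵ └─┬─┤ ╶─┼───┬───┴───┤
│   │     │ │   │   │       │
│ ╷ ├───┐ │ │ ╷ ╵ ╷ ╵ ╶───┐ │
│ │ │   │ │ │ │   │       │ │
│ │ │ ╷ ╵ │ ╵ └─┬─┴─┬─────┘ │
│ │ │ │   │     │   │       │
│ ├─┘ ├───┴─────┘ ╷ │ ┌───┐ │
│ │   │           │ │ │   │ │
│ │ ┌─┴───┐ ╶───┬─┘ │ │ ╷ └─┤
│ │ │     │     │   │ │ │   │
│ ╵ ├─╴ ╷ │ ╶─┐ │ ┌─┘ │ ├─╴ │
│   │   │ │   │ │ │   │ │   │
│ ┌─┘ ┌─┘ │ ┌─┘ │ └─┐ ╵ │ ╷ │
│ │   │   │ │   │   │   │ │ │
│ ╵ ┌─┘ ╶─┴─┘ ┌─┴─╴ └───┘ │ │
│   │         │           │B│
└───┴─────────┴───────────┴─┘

Directions: right, right, right, down, right, right, right, right, down, left, down, left, down, left, up, left, up, left, down, down, down, right, right, down, down, left, up, left, down, down, left, down, down, left, down, down, right, up, right, up, right, up, right, down, down, left, down, right, right, right, up, right, up, up, left, left, up, right, right, right, up, right, down, down, left, down, down, right, down, right, right, right, up, up, right, down, down
Counts: {'right': 26, 'down': 25, 'left': 13, 'up': 13}
Most common: right (26 times)

Solution:

┌───────┬─────────────────┬─┐
│A → → ↓│                 │ │
│ ╷ ┌─┐ └───────┐ ┌───┬─┐ │ │
│ │ │ │↳ → → → ↓│ │   │ │ │ │
├─┘ │ └─────┬─╴ │ ╵ ╷ │ │ ╵ │
│   │↓ ↰    │↓ ↲│   │ │ │   │
│ ┌─┤ ╷ ╶─┬─┘ ┌─┴───┘ │ └─┐ │
│ │ │↓│↑ ↰│↓ ↲│       │   │ │
│ ╵ │ ├─┐ ╵ ┌─┘ ┌─────┘ ╷ ╵ │
│   │↓│ │↑ ↲│   │       │   │
├───┤ ╵ └─┬─┤ ╶─┼───┬───┴───┤
│   │↳ → ↓│ │   │   │       │
│ ╷ ├───┐ │ │ ╷ ╵ ╷ ╵ ╶───┐ │
│ │ │↓ ↰│↓│ │ │   │       │ │
│ │ │ ╷ ╵ │ ╵ └─┬─┴─┬─────┘ │
│ │ │↓│↑ ↲│     │↱ ↓│       │
│ ├─┘ ├───┴─────┘ ╷ │ ┌───┐ │
│ │↓ ↲│    ↱ → → ↑│↓│ │   │ │
│ │ ┌─┴───┐ ╶───┬─┘ │ │ ╷ └─┤
│ │↓│  ↱ ↓│↑ ← ↰│↓ ↲│ │ │   │
│ ╵ ├─╴ ╷ │ ╶─┐ │ ┌─┘ │ ├─╴ │
│↓ ↲│↱ ↑│↓│   │↑│↓│   │ │↱ ↓│
│ ┌─┘ ┌─┘ │ ┌─┘ │ └─┐ ╵ │ ╷ │
│↓│↱ ↑│↓ ↲│ │↱ ↑│↳ ↓│   │↑│↓│
│ ╵ ┌─┘ ╶─┴─┘ ┌─┴─╴ └───┘ │ │
│↳ ↑│  ↳ → → ↑│    ↳ → → ↑│B│
└───┴─────────┴───────────┴─┘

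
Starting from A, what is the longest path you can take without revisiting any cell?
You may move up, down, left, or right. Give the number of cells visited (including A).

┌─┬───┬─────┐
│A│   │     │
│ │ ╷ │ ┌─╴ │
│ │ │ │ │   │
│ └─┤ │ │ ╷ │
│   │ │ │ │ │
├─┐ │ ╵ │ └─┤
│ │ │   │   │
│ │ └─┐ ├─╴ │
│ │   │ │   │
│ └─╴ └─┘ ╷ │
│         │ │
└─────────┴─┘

Finding longest simple path using DFS:
Start: (0, 0)
Longest path visits 29 cells
Path: A → down → down → right → down → down → right → down → right → right → up → right → up → left → up → up → right → up → left → left → down → down → down → left → up → up → up → left → down

Solution:

┌─┬───┬─────┐
│A│↓ ↰│↓ ← ↰│
│ │ ╷ │ ┌─╴ │
│↓│B│↑│↓│↱ ↑│
│ └─┤ │ │ ╷ │
│↳ ↓│↑│↓│↑│ │
├─┐ │ ╵ │ └─┤
│ │↓│↑ ↲│↑ ↰│
│ │ └─┐ ├─╴ │
│ │↳ ↓│ │↱ ↑│
│ └─╴ └─┘ ╷ │
│    ↳ → ↑│ │
└─────────┴─┘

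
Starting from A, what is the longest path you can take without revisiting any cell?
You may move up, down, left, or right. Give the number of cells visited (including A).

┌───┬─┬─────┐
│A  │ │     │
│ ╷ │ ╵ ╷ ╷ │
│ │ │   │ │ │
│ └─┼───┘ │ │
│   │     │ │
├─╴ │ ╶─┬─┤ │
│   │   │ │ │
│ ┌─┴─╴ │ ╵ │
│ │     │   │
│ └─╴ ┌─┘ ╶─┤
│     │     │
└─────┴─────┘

Finding longest simple path using DFS:
Start: (0, 0)
Longest path visits 27 cells
Path: A → down → down → right → down → left → down → down → right → right → up → right → up → left → up → right → right → up → up → right → down → down → down → down → left → down → left

Solution:

┌───┬─┬─────┐
│A  │ │  ↱ ↓│
│ ╷ │ ╵ ╷ ╷ │
│↓│ │   │↑│↓│
│ └─┼───┘ │ │
│↳ ↓│↱ → ↑│↓│
├─╴ │ ╶─┬─┤ │
│↓ ↲│↑ ↰│ │↓│
│ ┌─┴─╴ │ ╵ │
│↓│  ↱ ↑│↓ ↲│
│ └─╴ ┌─┘ ╶─┤
│↳ → ↑│B ↲  │
└─────┴─────┘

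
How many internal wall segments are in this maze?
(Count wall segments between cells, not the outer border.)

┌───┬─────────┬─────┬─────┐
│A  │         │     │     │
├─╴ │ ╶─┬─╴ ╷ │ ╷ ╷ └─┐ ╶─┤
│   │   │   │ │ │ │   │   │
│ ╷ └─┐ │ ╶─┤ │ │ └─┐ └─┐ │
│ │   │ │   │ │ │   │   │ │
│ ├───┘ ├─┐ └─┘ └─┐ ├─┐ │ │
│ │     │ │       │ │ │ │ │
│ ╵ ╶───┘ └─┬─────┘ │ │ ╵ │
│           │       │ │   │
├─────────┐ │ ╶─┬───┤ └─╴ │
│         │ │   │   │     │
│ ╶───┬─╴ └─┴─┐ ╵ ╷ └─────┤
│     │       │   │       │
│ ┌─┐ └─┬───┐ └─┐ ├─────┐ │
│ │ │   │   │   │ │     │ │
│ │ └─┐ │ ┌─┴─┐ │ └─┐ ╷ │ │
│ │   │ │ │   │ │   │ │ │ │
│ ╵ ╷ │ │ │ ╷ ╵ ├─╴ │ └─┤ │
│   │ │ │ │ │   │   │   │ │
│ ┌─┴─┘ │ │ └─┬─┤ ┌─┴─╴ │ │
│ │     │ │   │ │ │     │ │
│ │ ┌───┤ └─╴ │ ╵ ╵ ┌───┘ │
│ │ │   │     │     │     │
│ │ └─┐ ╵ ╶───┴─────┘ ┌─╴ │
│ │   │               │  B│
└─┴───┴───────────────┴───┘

Counting internal wall segments:
Total internal walls: 144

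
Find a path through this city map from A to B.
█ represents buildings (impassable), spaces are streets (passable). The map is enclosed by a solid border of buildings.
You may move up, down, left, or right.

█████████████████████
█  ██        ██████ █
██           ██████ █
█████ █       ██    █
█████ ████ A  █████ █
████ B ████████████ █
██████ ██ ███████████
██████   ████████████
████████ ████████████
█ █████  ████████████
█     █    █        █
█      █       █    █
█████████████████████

Finding the shortest path from A to B:
Movement: cardinal only
Path length: 11 steps
Directions: up → up → left → left → left → left → left → left → down → down → down

Solution:

█████████████████████
█  ██        ██████ █
██   ↓←←←←←↰ ██████ █
█████↓█    ↑  ██    █
█████↓████ A  █████ █
████ B ████████████ █
██████ ██ ███████████
██████   ████████████
████████ ████████████
█ █████  ████████████
█     █    █        █
█      █       █    █
█████████████████████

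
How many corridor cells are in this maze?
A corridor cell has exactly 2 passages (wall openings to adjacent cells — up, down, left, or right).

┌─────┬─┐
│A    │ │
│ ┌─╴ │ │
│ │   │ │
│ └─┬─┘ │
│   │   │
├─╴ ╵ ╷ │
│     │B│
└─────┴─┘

Counting cells with exactly 2 passages:
Total corridor cells: 10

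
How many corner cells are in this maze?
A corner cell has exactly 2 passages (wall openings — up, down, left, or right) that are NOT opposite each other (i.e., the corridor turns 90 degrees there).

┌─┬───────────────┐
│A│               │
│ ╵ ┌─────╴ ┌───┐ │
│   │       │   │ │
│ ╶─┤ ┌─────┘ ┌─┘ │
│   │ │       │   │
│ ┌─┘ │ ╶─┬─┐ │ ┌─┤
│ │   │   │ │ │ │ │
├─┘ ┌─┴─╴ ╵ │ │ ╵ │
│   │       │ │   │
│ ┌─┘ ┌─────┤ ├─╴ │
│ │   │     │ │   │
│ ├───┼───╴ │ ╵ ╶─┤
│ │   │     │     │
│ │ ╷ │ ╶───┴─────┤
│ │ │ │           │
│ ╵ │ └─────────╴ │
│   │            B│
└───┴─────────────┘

Counting corner cells (2 non-opposite passages):
Total corners: 33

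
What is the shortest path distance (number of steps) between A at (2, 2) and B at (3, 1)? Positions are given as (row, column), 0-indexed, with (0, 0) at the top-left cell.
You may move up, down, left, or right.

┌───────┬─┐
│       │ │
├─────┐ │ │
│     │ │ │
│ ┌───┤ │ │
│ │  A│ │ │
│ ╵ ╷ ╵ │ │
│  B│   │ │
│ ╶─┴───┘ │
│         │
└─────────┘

Finding path from (2, 2) to (3, 1):
Path: (2,2) → (2,1) → (3,1)
Distance: 2 steps

Solution:

┌───────┬─┐
│       │ │
├─────┐ │ │
│     │ │ │
│ ┌───┤ │ │
│ │↓ A│ │ │
│ ╵ ╷ ╵ │ │
│  B│   │ │
│ ╶─┴───┘ │
│         │
└─────────┘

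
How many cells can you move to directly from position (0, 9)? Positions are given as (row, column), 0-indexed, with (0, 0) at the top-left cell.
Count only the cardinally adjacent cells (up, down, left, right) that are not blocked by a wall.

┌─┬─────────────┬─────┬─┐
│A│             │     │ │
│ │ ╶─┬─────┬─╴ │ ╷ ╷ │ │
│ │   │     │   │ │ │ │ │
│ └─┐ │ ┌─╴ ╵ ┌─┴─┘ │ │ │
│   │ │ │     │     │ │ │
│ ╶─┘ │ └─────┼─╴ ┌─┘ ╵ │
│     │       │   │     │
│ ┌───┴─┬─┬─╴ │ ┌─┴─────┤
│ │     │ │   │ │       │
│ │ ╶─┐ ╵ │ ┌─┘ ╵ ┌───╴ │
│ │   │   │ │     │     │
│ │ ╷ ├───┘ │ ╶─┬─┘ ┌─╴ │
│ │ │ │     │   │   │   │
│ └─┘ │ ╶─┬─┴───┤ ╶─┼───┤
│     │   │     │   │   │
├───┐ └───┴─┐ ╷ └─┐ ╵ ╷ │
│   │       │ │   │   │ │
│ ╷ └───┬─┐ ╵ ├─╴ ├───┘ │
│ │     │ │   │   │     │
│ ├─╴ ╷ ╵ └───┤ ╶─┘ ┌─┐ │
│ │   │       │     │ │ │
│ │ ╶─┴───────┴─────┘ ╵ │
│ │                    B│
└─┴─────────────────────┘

Checking passable neighbors of (0, 9):
Neighbors: (1, 9), (0, 8), (0, 10)
Count: 3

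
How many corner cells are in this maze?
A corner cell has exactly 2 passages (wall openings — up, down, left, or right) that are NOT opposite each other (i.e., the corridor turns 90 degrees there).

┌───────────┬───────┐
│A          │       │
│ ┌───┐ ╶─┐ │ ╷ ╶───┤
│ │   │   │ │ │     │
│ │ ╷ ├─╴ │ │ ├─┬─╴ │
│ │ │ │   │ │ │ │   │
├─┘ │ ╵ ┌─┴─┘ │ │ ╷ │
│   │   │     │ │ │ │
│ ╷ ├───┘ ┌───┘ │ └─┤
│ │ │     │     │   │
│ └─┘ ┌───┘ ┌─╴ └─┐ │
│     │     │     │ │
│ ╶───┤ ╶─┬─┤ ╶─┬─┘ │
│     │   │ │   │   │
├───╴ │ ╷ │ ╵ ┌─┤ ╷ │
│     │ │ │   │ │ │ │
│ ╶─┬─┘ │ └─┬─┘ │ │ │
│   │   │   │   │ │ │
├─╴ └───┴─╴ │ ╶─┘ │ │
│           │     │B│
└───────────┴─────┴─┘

Counting corner cells (2 non-opposite passages):
Total corners: 44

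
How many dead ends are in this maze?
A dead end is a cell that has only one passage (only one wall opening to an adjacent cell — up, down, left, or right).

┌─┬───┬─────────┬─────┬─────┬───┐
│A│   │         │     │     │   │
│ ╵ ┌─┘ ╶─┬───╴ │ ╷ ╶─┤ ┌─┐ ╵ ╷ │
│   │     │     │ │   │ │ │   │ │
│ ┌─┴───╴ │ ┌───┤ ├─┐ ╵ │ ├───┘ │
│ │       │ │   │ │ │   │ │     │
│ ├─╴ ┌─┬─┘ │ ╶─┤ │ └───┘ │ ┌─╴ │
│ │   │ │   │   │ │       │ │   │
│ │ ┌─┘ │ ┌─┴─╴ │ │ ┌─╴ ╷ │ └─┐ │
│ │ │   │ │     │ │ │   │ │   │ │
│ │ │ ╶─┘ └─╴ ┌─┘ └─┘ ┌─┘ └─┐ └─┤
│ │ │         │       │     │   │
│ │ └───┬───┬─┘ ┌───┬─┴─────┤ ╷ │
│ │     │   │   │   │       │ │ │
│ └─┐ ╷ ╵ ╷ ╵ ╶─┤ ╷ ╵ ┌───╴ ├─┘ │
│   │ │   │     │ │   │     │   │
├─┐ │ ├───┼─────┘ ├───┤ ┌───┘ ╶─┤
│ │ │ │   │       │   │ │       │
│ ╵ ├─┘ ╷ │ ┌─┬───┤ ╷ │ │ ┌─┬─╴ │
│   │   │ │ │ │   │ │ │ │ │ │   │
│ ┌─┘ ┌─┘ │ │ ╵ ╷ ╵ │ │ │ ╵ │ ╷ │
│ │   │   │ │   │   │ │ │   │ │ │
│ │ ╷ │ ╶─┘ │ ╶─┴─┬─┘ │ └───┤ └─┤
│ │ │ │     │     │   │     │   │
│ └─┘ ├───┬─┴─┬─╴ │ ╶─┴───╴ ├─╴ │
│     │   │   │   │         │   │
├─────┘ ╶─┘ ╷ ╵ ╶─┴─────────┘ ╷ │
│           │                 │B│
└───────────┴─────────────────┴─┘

Checking each cell for number of passages:

Dead ends found at positions:
  (0, 0)
  (0, 2)
  (0, 10)
  (1, 2)
  (1, 12)
  (2, 1)
  (2, 7)
  (2, 9)
  (3, 3)
  (3, 14)
  (4, 5)
  (4, 9)
  (4, 15)
  (5, 11)
  (5, 13)
  (6, 14)
  (7, 7)
  (8, 0)
  (8, 2)
  (9, 6)
  (9, 13)
  (10, 15)
  (11, 1)
  (12, 4)
  (13, 0)
  (13, 15)
Total dead ends: 26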